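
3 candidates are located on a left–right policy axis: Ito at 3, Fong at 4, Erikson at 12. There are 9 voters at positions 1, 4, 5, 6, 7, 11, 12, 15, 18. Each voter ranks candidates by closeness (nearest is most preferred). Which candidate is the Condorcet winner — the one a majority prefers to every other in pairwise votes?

With single-peaked preferences on a line, the Condorcet winner is the candidate closest to the median voter.
The median voter (position 7) is closest to Fong at 4.
Check: Fong vs Erikson — voters closer to Fong: 5 of 9.

Fong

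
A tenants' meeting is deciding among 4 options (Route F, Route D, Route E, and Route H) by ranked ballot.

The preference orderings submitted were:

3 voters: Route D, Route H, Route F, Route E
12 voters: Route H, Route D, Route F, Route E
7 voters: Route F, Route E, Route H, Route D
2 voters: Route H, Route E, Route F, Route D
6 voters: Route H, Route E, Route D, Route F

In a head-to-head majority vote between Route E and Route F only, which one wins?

Ballots ranking Route E above Route F: 2+6 = 8.
Ballots ranking Route F above Route E: 3+12+7 = 22.
Route F wins the head-to-head, 22–8.

Route F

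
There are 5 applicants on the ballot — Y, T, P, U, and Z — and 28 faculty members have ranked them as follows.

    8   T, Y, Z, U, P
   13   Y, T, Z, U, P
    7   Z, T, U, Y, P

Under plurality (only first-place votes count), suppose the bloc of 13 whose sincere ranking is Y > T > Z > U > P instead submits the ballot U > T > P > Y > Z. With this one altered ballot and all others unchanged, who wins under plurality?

First-place totals with the altered ballot: Y 0, T 8, P 0, U 13, Z 7.
The switch changes the winner from Y to U.

U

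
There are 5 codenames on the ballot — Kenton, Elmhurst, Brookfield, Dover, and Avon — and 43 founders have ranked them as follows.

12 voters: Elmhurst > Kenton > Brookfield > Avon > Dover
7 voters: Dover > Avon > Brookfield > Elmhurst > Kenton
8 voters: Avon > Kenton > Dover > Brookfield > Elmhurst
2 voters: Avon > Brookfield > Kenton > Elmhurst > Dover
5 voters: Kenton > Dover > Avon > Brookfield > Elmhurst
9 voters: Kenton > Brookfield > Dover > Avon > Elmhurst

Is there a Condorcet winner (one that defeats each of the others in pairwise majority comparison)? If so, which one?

Head-to-head results (43 voters total):
Kenton vs Elmhurst: Kenton wins 24–19.
Kenton vs Brookfield: Kenton wins 34–9.
Kenton vs Dover: Kenton wins 36–7.
Kenton vs Avon: Kenton wins 26–17.
Elmhurst vs Brookfield: Brookfield wins 31–12.
Elmhurst vs Dover: Dover wins 29–14.
Elmhurst vs Avon: Avon wins 31–12.
Brookfield vs Dover: Brookfield wins 23–20.
Brookfield vs Avon: Avon wins 22–21.
Dover vs Avon: Avon wins 22–21.
Kenton beats each rival — Elmhurst (24–19), Brookfield (34–9), Dover (36–7), Avon (26–17) — so Kenton is the Condorcet winner.

Kenton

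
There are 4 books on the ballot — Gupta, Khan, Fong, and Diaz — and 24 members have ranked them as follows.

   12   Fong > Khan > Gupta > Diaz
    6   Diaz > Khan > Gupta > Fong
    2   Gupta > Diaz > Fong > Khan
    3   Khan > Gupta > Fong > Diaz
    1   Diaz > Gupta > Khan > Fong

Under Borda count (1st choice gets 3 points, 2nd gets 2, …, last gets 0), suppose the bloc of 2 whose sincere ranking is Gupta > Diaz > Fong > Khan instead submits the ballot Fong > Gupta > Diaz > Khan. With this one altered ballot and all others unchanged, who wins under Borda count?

Borda totals with the altered ballot: Gupta 30, Khan 46, Fong 45, Diaz 23.
The winner is unchanged: still Khan.

Khan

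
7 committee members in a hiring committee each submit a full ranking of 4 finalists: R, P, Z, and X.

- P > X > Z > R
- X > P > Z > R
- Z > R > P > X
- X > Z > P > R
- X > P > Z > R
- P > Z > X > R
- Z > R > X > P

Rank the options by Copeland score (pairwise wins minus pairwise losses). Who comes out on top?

Pairwise results:
  R vs P: P wins 5–2.
  R vs Z: Z wins 7–0.
  R vs X: X wins 5–2.
  P vs Z: P wins 4–3.
  P vs X: X wins 4–3.
  Z vs X: X wins 4–3.
Copeland scores (wins − losses):
  R: 0 − 3 = -3
  P: 2 − 1 = 1
  Z: 1 − 2 = -1
  X: 3 − 0 = 3
X has the best Copeland score.

X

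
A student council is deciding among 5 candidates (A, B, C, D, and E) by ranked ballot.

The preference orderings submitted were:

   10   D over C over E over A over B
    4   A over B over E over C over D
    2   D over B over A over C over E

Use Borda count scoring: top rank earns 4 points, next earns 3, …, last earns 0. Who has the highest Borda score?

D

Borda scores:
  A: 10·1 + 4·4 + 2·2 = 30
  B: 10·0 + 4·3 + 2·3 = 18
  C: 10·3 + 4·1 + 2·1 = 36
  D: 10·4 + 4·0 + 2·4 = 48
  E: 10·2 + 4·2 + 2·0 = 28
D has the highest total.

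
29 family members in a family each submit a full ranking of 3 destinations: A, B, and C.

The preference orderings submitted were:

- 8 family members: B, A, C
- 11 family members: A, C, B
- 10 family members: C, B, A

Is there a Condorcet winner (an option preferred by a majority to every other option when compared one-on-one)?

Head-to-head results (29 voters total):
A vs B: B wins 18–11.
A vs C: A wins 19–10.
B vs C: C wins 21–8.
No candidate beats all others: A beats C beats B beats A, a majority cycle.

No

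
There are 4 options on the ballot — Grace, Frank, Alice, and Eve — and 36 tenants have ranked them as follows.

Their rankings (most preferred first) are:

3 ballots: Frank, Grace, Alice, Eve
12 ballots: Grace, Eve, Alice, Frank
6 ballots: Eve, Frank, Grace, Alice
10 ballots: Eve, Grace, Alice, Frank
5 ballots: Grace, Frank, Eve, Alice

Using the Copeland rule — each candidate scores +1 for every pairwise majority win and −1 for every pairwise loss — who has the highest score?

Grace

Pairwise results:
  Grace vs Frank: Grace wins 27–9.
  Grace vs Alice: Grace wins 36–0.
  Grace vs Eve: Grace wins 20–16.
  Frank vs Alice: Alice wins 22–14.
  Frank vs Eve: Eve wins 28–8.
  Alice vs Eve: Eve wins 33–3.
Copeland scores (wins − losses):
  Grace: 3 − 0 = 3
  Frank: 0 − 3 = -3
  Alice: 1 − 2 = -1
  Eve: 2 − 1 = 1
Grace has the best Copeland score.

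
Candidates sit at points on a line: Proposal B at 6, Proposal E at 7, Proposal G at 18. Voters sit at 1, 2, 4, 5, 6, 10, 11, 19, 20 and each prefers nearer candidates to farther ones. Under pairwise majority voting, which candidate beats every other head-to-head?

Proposal B

With single-peaked preferences on a line, the Condorcet winner is the candidate closest to the median voter.
The median voter (position 6) is closest to Proposal B at 6.
Check: Proposal B vs Proposal E — voters closer to Proposal B: 5 of 9.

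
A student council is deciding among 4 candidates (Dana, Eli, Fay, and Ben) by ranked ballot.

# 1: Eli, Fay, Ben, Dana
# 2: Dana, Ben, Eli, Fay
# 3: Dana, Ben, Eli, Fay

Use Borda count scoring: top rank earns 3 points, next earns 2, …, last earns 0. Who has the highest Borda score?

Borda scores:
  Dana: 0 + 3 + 3 = 6
  Eli: 3 + 1 + 1 = 5
  Fay: 2 + 0 + 0 = 2
  Ben: 1 + 2 + 2 = 5
Dana has the highest total.

Dana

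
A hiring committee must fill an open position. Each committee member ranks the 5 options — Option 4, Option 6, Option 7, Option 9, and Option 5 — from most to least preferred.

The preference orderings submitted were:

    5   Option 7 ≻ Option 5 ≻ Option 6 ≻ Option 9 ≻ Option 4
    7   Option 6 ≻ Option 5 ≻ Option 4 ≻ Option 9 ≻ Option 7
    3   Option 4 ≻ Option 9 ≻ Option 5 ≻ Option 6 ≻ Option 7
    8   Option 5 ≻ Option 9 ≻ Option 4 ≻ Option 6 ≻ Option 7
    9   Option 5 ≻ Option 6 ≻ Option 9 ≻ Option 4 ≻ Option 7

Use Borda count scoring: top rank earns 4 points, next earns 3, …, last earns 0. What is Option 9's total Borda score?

Borda scores:
  Option 4: 5·0 + 7·2 + 3·4 + 8·2 + 9·1 = 51
  Option 6: 5·2 + 7·4 + 3·1 + 8·1 + 9·3 = 76
  Option 7: 5·4 + 7·0 + 3·0 + 8·0 + 9·0 = 20
  Option 9: 5·1 + 7·1 + 3·3 + 8·3 + 9·2 = 63
  Option 5: 5·3 + 7·3 + 3·2 + 8·4 + 9·4 = 110

63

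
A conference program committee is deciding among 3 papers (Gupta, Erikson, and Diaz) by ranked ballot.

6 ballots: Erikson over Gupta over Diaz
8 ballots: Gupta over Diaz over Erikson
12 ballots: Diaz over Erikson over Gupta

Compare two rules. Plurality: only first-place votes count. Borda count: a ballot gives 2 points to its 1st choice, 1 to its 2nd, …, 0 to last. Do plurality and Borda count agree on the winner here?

Plurality first-place counts: Gupta 8, Erikson 6, Diaz 12 → Diaz.
Borda totals: Gupta 22, Erikson 24, Diaz 32 → Diaz.
The two rules agree on Diaz.

Yes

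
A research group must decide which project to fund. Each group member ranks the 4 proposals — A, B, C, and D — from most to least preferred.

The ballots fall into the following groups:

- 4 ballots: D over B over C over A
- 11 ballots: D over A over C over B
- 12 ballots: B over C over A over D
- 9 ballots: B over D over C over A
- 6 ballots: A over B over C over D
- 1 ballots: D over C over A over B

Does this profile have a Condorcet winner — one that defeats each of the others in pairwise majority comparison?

Yes

Head-to-head results (43 voters total):
A vs B: B wins 25–18.
A vs C: C wins 26–17.
A vs D: D wins 25–18.
B vs C: B wins 31–12.
B vs D: B wins 27–16.
C vs D: D wins 25–18.
B beats each rival — A (25–18), C (31–12), D (27–16) — so B is the Condorcet winner.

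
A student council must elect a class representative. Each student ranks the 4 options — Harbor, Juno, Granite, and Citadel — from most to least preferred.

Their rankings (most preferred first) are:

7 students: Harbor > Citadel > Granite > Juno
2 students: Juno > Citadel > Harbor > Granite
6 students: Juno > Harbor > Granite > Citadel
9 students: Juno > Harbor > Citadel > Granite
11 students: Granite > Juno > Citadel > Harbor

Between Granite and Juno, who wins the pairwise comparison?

Granite

Ballots ranking Granite above Juno: 7+11 = 18.
Ballots ranking Juno above Granite: 2+6+9 = 17.
Granite wins the head-to-head, 18–17.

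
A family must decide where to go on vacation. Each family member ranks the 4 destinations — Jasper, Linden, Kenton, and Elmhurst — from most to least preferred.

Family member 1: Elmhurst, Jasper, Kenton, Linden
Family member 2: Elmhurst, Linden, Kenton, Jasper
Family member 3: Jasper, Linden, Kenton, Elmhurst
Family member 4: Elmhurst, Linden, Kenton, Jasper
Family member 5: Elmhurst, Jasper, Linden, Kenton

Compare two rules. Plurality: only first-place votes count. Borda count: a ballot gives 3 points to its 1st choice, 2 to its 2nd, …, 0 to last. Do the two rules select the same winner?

Plurality first-place counts: Jasper 1, Linden 0, Kenton 0, Elmhurst 4 → Elmhurst.
Borda totals: Jasper 7, Linden 7, Kenton 4, Elmhurst 12 → Elmhurst.
The two rules agree on Elmhurst.

Yes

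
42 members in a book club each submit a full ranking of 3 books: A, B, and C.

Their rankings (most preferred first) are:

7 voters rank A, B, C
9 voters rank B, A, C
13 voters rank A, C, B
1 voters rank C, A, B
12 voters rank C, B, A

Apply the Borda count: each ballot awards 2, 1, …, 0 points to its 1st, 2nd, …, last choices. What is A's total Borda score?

Borda scores:
  A: 7·2 + 9·1 + 13·2 + 1 + 12·0 = 50
  B: 7·1 + 9·2 + 13·0 + 0 + 12·1 = 37
  C: 7·0 + 9·0 + 13·1 + 2 + 12·2 = 39

50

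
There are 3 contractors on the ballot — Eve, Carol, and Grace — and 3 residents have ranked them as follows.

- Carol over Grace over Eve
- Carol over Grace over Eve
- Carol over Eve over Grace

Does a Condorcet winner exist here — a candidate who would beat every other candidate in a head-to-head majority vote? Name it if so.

Carol

Head-to-head results (3 voters total):
Eve vs Carol: Carol wins 3–0.
Eve vs Grace: Grace wins 2–1.
Carol vs Grace: Carol wins 3–0.
Carol beats each rival — Eve (3–0), Grace (3–0) — so Carol is the Condorcet winner.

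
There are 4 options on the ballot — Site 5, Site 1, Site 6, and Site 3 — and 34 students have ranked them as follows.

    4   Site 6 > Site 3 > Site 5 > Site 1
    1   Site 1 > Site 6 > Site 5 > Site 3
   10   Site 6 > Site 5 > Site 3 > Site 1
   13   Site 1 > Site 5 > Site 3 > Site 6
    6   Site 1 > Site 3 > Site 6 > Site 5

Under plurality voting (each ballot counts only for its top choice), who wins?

Site 1

First-place vote totals:
  Site 5: 0
  Site 1: 20
  Site 6: 14
  Site 3: 0
Site 1 has the most first-place votes.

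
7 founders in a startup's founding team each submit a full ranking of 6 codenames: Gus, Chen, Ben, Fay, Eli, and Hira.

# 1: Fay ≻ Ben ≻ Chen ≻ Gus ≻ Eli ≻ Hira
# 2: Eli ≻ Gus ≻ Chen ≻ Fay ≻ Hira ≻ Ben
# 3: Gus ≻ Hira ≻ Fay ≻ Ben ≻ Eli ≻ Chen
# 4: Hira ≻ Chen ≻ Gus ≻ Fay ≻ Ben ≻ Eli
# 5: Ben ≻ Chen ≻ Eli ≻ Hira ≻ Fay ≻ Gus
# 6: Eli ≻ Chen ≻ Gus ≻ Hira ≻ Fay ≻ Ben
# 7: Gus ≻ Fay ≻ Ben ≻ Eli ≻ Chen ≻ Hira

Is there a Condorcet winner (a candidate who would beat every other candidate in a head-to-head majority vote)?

No

Head-to-head results (7 voters total):
Gus vs Chen: Chen wins 4–3.
Gus vs Ben: Gus wins 5–2.
Gus vs Fay: Gus wins 5–2.
Gus vs Eli: Gus wins 4–3.
Gus vs Hira: Gus wins 5–2.
Chen vs Ben: Ben wins 4–3.
Chen vs Fay: Chen wins 4–3.
Chen vs Eli: Eli wins 4–3.
Chen vs Hira: Chen wins 5–2.
Ben vs Fay: Fay wins 6–1.
Ben vs Eli: Ben wins 5–2.
Ben vs Hira: Hira wins 4–3.
Fay vs Eli: Fay wins 4–3.
Fay vs Hira: Hira wins 4–3.
Eli vs Hira: Eli wins 5–2.
No candidate beats all others: Gus beats Ben beats Chen beats Gus, a majority cycle.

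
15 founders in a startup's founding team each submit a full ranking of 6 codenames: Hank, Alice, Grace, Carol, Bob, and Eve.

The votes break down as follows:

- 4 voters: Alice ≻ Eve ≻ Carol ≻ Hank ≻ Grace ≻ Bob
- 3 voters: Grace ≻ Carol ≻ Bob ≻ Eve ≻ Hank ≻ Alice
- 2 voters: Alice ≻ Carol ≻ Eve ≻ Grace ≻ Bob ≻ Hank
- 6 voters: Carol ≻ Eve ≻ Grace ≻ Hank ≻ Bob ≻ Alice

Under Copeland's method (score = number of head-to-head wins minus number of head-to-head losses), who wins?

Carol

Pairwise results:
  Hank vs Alice: Hank wins 9–6.
  Hank vs Grace: Grace wins 11–4.
  Hank vs Carol: Carol wins 15–0.
  Hank vs Bob: Hank wins 10–5.
  Hank vs Eve: Eve wins 15–0.
  Alice vs Grace: Grace wins 9–6.
  Alice vs Carol: Carol wins 9–6.
  Alice vs Bob: Bob wins 9–6.
  Alice vs Eve: Eve wins 9–6.
  Grace vs Carol: Carol wins 12–3.
  Grace vs Bob: Grace wins 15–0.
  Grace vs Eve: Eve wins 12–3.
  Carol vs Bob: Carol wins 15–0.
  Carol vs Eve: Carol wins 11–4.
  Bob vs Eve: Eve wins 12–3.
Copeland scores (wins − losses):
  Hank: 2 − 3 = -1
  Alice: 0 − 5 = -5
  Grace: 3 − 2 = 1
  Carol: 5 − 0 = 5
  Bob: 1 − 4 = -3
  Eve: 4 − 1 = 3
Carol has the best Copeland score.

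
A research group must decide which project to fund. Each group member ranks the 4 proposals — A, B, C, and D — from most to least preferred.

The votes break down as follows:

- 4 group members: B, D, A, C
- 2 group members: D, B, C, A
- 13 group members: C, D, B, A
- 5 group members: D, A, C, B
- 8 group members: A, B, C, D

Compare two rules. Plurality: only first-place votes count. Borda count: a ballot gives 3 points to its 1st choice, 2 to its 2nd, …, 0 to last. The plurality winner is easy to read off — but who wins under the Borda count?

D

Plurality first-place counts: A 8, B 4, C 13, D 7 → C.
Borda totals: A 38, B 45, C 54, D 55 → D.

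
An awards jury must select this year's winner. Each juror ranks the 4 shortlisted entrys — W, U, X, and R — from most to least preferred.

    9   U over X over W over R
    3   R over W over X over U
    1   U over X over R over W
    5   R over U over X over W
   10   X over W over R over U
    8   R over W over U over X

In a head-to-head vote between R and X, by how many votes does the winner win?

4

Ballots ranking R above X: 3+5+8 = 16.
Ballots ranking X above R: 9+1+10 = 20.
X wins 20–16, a margin of 4.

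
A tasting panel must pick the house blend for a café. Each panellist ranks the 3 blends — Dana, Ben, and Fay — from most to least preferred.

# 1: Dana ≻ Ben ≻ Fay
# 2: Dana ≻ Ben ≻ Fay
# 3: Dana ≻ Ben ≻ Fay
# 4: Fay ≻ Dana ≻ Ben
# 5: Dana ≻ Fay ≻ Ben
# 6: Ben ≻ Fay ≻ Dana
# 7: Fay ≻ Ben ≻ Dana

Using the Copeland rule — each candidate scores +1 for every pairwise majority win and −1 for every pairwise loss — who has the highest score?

Dana

Pairwise results:
  Dana vs Ben: Dana wins 5–2.
  Dana vs Fay: Dana wins 4–3.
  Ben vs Fay: Ben wins 4–3.
Copeland scores (wins − losses):
  Dana: 2 − 0 = 2
  Ben: 1 − 1 = 0
  Fay: 0 − 2 = -2
Dana has the best Copeland score.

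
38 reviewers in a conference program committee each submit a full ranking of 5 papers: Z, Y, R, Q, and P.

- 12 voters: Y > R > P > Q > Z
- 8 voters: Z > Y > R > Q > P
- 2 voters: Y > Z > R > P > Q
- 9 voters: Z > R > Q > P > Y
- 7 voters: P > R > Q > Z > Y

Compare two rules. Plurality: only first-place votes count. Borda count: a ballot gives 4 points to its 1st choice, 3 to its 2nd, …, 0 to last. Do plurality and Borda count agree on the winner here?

No

Plurality first-place counts: Z 17, Y 14, R 0, Q 0, P 7 → Z.
Borda totals: Z 81, Y 80, R 104, Q 52, P 63 → R.
The two rules disagree: plurality picks Z, Borda picks R.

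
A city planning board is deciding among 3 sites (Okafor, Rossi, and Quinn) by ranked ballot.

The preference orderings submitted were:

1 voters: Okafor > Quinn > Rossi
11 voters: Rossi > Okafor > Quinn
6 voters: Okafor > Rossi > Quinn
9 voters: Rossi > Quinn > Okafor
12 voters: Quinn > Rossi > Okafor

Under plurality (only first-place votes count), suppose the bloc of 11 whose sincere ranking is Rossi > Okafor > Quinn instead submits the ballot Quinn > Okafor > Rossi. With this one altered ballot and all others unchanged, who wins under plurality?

Quinn

First-place totals with the altered ballot: Okafor 7, Rossi 9, Quinn 23.
The switch changes the winner from Rossi to Quinn.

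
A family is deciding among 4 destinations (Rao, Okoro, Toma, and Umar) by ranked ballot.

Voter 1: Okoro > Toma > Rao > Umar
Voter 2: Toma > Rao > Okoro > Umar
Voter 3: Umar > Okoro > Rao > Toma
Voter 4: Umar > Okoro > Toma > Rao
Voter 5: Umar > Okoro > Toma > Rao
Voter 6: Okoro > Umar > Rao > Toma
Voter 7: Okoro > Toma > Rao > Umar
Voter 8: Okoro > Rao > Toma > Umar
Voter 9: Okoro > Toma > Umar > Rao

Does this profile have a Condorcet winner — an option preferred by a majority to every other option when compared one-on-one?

Yes

Head-to-head results (9 voters total):
Rao vs Okoro: Okoro wins 8–1.
Rao vs Toma: Toma wins 6–3.
Rao vs Umar: Umar wins 5–4.
Okoro vs Toma: Okoro wins 8–1.
Okoro vs Umar: Okoro wins 6–3.
Toma vs Umar: Toma wins 5–4.
Okoro beats each rival — Rao (8–1), Toma (8–1), Umar (6–3) — so Okoro is the Condorcet winner.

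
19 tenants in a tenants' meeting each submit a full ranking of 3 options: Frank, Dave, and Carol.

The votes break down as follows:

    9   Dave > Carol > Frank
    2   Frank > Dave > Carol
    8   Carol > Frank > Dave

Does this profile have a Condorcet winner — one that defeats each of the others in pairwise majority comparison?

Head-to-head results (19 voters total):
Frank vs Dave: Frank wins 10–9.
Frank vs Carol: Carol wins 17–2.
Dave vs Carol: Dave wins 11–8.
No candidate beats all others: Frank beats Dave beats Carol beats Frank, a majority cycle.

No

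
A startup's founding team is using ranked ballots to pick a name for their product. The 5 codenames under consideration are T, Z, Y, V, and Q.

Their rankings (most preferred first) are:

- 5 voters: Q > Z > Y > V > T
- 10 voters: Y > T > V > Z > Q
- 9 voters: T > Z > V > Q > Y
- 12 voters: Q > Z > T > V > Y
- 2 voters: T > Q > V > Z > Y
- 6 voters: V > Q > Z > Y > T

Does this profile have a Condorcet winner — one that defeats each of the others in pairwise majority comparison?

No

Head-to-head results (44 voters total):
T vs Z: Z wins 23–21.
T vs Y: T wins 23–21.
T vs V: T wins 33–11.
T vs Q: Q wins 23–21.
Z vs Y: Z wins 34–10.
Z vs V: Z wins 26–18.
Z vs Q: Q wins 25–19.
Y vs V: V wins 29–15.
Y vs Q: Q wins 34–10.
V vs Q: V wins 25–19.
No candidate beats all others: T beats V beats Q beats T, a majority cycle.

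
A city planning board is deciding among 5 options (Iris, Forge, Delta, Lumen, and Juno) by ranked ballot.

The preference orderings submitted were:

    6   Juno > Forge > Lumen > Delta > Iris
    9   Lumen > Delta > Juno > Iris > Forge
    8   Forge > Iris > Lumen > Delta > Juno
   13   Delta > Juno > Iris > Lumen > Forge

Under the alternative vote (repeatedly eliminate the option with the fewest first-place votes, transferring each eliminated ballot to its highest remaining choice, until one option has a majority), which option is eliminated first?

Round 1: Delta 13, Lumen 9, Forge 8, Juno 6, Iris 0. Iris has the fewest and is eliminated.
Round 2: Delta 13, Lumen 9, Forge 8, Juno 6. Juno has the fewest and is eliminated.
Round 3: Forge 14, Delta 13, Lumen 9. Lumen has the fewest and is eliminated.
Round 4: Delta 22, Forge 14. Delta has a majority.

Iris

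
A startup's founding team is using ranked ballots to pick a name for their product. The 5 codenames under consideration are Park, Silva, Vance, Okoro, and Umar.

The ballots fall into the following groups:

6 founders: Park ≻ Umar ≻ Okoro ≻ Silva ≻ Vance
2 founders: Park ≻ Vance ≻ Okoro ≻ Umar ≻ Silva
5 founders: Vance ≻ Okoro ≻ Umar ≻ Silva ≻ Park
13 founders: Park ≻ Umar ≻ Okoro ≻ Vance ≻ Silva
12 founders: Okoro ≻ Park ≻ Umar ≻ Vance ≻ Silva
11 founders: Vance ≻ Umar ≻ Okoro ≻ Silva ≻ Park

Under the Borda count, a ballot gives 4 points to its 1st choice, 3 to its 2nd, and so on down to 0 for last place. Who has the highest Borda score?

Borda scores:
  Park: 6·4 + 2·4 + 5·0 + 13·4 + 12·3 + 11·0 = 120
  Silva: 6·1 + 2·0 + 5·1 + 13·0 + 12·0 + 11·1 = 22
  Vance: 6·0 + 2·3 + 5·4 + 13·1 + 12·1 + 11·4 = 95
  Okoro: 6·2 + 2·2 + 5·3 + 13·2 + 12·4 + 11·2 = 127
  Umar: 6·3 + 2·1 + 5·2 + 13·3 + 12·2 + 11·3 = 126
Okoro has the highest total.

Okoro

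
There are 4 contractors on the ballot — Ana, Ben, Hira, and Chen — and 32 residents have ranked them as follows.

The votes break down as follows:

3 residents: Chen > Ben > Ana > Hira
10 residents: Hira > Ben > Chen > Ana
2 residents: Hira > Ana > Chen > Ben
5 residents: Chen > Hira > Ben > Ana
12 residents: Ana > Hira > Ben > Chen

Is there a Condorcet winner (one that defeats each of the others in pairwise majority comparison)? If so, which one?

Hira

Head-to-head results (32 voters total):
Ana vs Ben: Ben wins 18–14.
Ana vs Hira: Hira wins 17–15.
Ana vs Chen: Chen wins 18–14.
Ben vs Hira: Hira wins 29–3.
Ben vs Chen: Ben wins 22–10.
Hira vs Chen: Hira wins 24–8.
Hira beats each rival — Ana (17–15), Ben (29–3), Chen (24–8) — so Hira is the Condorcet winner.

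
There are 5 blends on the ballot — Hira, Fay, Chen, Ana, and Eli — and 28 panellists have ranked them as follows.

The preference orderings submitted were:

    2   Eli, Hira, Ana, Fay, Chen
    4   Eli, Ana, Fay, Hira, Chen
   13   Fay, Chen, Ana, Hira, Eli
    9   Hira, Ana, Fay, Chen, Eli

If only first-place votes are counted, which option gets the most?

First-place vote totals:
  Hira: 9
  Fay: 13
  Chen: 0
  Ana: 0
  Eli: 6
Fay has the most first-place votes.

Fay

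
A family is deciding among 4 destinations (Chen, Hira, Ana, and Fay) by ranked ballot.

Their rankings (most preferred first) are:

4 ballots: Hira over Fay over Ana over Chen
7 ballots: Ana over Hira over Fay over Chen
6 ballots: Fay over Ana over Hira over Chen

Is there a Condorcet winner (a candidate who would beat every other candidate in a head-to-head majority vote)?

Head-to-head results (17 voters total):
Chen vs Hira: Hira wins 17–0.
Chen vs Ana: Ana wins 17–0.
Chen vs Fay: Fay wins 17–0.
Hira vs Ana: Ana wins 13–4.
Hira vs Fay: Hira wins 11–6.
Ana vs Fay: Fay wins 10–7.
No candidate beats all others: Hira beats Fay beats Ana beats Hira, a majority cycle.

No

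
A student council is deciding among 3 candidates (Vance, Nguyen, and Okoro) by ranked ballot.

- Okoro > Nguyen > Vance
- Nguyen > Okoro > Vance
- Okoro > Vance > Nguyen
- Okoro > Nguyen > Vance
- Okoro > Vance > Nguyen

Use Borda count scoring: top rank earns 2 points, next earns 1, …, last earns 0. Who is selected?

Okoro

Borda scores:
  Vance: 0 + 0 + 1 + 0 + 1 = 2
  Nguyen: 1 + 2 + 0 + 1 + 0 = 4
  Okoro: 2 + 1 + 2 + 2 + 2 = 9
Okoro has the highest total.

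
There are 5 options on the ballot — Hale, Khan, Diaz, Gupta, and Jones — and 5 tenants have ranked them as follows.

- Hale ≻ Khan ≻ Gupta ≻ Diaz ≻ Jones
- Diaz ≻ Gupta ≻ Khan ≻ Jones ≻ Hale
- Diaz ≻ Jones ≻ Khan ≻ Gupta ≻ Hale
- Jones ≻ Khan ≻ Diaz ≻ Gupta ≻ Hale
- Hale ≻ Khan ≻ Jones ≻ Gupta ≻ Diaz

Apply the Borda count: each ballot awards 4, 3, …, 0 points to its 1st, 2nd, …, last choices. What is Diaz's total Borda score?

Borda scores:
  Hale: 4 + 0 + 0 + 0 + 4 = 8
  Khan: 3 + 2 + 2 + 3 + 3 = 13
  Diaz: 1 + 4 + 4 + 2 + 0 = 11
  Gupta: 2 + 3 + 1 + 1 + 1 = 8
  Jones: 0 + 1 + 3 + 4 + 2 = 10

11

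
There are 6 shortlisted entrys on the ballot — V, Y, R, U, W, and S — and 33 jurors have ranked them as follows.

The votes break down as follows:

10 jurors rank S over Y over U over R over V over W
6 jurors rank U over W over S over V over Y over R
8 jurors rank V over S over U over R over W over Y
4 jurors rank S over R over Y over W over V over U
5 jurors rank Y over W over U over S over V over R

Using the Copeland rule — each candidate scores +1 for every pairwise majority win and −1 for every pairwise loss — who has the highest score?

S

Pairwise results:
  V vs Y: Y wins 19–14.
  V vs R: V wins 19–14.
  V vs U: U wins 21–12.
  V vs W: V wins 18–15.
  V vs S: S wins 25–8.
  Y vs R: Y wins 21–12.
  Y vs U: Y wins 19–14.
  Y vs W: Y wins 19–14.
  Y vs S: S wins 28–5.
  R vs U: U wins 29–4.
  R vs W: R wins 22–11.
  R vs S: S wins 33–0.
  U vs W: U wins 24–9.
  U vs S: S wins 22–11.
  W vs S: S wins 22–11.
Copeland scores (wins − losses):
  V: 2 − 3 = -1
  Y: 4 − 1 = 3
  R: 1 − 4 = -3
  U: 3 − 2 = 1
  W: 0 − 5 = -5
  S: 5 − 0 = 5
S has the best Copeland score.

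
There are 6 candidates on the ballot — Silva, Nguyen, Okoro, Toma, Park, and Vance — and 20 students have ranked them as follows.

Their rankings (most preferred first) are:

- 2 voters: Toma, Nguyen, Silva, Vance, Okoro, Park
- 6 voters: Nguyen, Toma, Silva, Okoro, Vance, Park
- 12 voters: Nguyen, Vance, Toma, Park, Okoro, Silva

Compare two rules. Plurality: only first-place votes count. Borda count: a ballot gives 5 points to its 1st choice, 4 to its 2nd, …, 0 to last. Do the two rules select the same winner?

Plurality first-place counts: Silva 0, Nguyen 18, Okoro 0, Toma 2, Park 0, Vance 0 → Nguyen.
Borda totals: Silva 24, Nguyen 98, Okoro 26, Toma 70, Park 24, Vance 58 → Nguyen.
The two rules agree on Nguyen.

Yes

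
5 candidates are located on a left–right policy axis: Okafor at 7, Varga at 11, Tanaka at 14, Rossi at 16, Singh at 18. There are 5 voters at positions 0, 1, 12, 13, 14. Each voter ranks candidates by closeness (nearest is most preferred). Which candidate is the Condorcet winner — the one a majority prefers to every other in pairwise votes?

Varga

With single-peaked preferences on a line, the Condorcet winner is the candidate closest to the median voter.
The median voter (position 12) is closest to Varga at 11.
Check: Varga vs Tanaka — voters closer to Varga: 3 of 5.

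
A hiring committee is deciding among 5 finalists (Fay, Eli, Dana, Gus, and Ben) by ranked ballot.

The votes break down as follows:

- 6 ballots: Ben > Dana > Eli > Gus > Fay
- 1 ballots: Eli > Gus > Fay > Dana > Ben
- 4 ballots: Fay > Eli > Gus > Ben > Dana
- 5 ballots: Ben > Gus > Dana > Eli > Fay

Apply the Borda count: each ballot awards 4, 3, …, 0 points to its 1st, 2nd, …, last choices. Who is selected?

Ben

Borda scores:
  Fay: 6·0 + 2 + 4·4 + 5·0 = 18
  Eli: 6·2 + 4 + 4·3 + 5·1 = 33
  Dana: 6·3 + 1 + 4·0 + 5·2 = 29
  Gus: 6·1 + 3 + 4·2 + 5·3 = 32
  Ben: 6·4 + 0 + 4·1 + 5·4 = 48
Ben has the highest total.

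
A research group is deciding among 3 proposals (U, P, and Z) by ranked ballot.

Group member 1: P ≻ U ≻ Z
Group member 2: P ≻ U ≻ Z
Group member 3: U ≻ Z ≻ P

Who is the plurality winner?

First-place vote totals:
  U: 1
  P: 2
  Z: 0
P has the most first-place votes.

P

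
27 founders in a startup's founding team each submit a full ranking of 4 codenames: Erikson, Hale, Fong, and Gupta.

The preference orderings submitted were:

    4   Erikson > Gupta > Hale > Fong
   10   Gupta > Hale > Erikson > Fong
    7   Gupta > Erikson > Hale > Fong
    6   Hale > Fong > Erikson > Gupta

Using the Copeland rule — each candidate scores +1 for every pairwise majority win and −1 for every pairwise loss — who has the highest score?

Gupta

Pairwise results:
  Erikson vs Hale: Hale wins 16–11.
  Erikson vs Fong: Erikson wins 21–6.
  Erikson vs Gupta: Gupta wins 17–10.
  Hale vs Fong: Hale wins 27–0.
  Hale vs Gupta: Gupta wins 21–6.
  Fong vs Gupta: Gupta wins 21–6.
Copeland scores (wins − losses):
  Erikson: 1 − 2 = -1
  Hale: 2 − 1 = 1
  Fong: 0 − 3 = -3
  Gupta: 3 − 0 = 3
Gupta has the best Copeland score.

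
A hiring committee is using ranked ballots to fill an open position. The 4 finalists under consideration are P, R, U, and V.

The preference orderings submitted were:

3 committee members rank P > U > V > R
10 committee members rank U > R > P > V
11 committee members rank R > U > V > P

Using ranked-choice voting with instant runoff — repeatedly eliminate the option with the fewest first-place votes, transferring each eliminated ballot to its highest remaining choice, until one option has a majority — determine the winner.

U

Round 1: R 11, U 10, P 3, V 0. V has the fewest and is eliminated.
Round 2: R 11, U 10, P 3. P has the fewest and is eliminated.
Round 3: U 13, R 11. U has a majority.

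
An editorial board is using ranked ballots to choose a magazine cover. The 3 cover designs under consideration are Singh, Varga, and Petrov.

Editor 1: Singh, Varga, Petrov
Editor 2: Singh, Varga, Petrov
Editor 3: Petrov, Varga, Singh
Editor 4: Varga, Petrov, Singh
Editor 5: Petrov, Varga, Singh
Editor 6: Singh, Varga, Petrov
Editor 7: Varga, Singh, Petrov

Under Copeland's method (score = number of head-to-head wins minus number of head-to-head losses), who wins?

Varga

Pairwise results:
  Singh vs Varga: Varga wins 4–3.
  Singh vs Petrov: Singh wins 4–3.
  Varga vs Petrov: Varga wins 5–2.
Copeland scores (wins − losses):
  Singh: 1 − 1 = 0
  Varga: 2 − 0 = 2
  Petrov: 0 − 2 = -2
Varga has the best Copeland score.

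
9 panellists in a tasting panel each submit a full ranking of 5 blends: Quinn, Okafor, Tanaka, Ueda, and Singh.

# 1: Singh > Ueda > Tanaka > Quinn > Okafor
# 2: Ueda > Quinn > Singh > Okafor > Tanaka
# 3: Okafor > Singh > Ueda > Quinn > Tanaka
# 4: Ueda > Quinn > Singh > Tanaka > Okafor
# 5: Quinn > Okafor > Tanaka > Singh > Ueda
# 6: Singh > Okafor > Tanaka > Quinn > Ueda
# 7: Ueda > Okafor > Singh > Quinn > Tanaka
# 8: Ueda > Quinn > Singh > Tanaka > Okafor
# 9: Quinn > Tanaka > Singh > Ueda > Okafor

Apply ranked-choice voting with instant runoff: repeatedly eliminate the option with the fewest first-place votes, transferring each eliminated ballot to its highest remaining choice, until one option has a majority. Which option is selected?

Round 1: Ueda 4, Quinn 2, Singh 2, Okafor 1, Tanaka 0. Tanaka has the fewest and is eliminated.
Round 2: Ueda 4, Quinn 2, Singh 2, Okafor 1. Okafor has the fewest and is eliminated.
Round 3: Ueda 4, Singh 3, Quinn 2. Quinn has the fewest and is eliminated.
Round 4: Singh 5, Ueda 4. Singh has a majority.

Singh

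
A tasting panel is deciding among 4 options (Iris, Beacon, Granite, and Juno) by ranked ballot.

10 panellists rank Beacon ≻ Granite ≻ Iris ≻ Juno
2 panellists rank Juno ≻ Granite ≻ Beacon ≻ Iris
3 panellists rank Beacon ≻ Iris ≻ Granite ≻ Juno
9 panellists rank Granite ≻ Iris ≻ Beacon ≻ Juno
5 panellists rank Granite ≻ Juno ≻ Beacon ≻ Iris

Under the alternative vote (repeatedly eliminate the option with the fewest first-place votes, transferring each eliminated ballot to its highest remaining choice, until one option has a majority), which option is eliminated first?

Iris

Round 1: Granite 14, Beacon 13, Juno 2, Iris 0. Iris has the fewest and is eliminated.
Round 2: Granite 14, Beacon 13, Juno 2. Juno has the fewest and is eliminated.
Round 3: Granite 16, Beacon 13. Granite has a majority.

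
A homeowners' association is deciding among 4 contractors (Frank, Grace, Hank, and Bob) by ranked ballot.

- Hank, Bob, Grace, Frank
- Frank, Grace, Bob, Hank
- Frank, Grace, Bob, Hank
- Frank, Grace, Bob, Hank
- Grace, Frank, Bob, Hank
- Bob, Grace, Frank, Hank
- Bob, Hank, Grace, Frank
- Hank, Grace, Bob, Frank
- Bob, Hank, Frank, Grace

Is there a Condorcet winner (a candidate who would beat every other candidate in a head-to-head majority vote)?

Yes

Head-to-head results (9 voters total):
Frank vs Grace: Grace wins 5–4.
Frank vs Hank: Frank wins 5–4.
Frank vs Bob: Bob wins 5–4.
Grace vs Hank: Grace wins 5–4.
Grace vs Bob: Grace wins 5–4.
Hank vs Bob: Bob wins 7–2.
Grace beats each rival — Frank (5–4), Hank (5–4), Bob (5–4) — so Grace is the Condorcet winner.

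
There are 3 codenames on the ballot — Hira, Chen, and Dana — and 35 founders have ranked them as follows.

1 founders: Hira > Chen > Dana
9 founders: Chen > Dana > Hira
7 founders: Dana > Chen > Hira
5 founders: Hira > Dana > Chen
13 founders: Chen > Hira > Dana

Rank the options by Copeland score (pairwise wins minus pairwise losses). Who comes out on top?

Pairwise results:
  Hira vs Chen: Chen wins 29–6.
  Hira vs Dana: Hira wins 19–16.
  Chen vs Dana: Chen wins 23–12.
Copeland scores (wins − losses):
  Hira: 1 − 1 = 0
  Chen: 2 − 0 = 2
  Dana: 0 − 2 = -2
Chen has the best Copeland score.

Chen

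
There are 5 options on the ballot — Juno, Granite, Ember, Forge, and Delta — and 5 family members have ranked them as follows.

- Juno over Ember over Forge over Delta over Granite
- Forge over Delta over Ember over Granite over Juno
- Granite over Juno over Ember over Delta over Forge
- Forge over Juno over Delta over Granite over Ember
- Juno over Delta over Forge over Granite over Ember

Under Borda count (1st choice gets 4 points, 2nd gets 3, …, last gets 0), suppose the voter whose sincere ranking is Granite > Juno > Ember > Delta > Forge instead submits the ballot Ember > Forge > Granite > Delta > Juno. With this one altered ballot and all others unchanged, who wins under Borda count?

Forge

Borda totals with the altered ballot: Juno 11, Granite 5, Ember 9, Forge 15, Delta 10.
The switch changes the winner from Juno to Forge.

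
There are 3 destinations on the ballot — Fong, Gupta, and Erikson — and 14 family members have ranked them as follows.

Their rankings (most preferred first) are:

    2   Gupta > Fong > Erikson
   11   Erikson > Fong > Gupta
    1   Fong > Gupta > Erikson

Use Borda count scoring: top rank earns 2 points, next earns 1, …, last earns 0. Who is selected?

Erikson

Borda scores:
  Fong: 2·1 + 11·1 + 2 = 15
  Gupta: 2·2 + 11·0 + 1 = 5
  Erikson: 2·0 + 11·2 + 0 = 22
Erikson has the highest total.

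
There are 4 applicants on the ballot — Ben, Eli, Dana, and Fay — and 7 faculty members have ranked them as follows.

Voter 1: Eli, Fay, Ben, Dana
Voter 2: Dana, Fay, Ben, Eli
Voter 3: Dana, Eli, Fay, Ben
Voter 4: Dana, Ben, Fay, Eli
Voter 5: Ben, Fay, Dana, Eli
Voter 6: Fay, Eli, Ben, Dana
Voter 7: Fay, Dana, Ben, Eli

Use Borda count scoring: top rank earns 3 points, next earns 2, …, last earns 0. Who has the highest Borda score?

Fay

Borda scores:
  Ben: 1 + 1 + 0 + 2 + 3 + 1 + 1 = 9
  Eli: 3 + 0 + 2 + 0 + 0 + 2 + 0 = 7
  Dana: 0 + 3 + 3 + 3 + 1 + 0 + 2 = 12
  Fay: 2 + 2 + 1 + 1 + 2 + 3 + 3 = 14
Fay has the highest total.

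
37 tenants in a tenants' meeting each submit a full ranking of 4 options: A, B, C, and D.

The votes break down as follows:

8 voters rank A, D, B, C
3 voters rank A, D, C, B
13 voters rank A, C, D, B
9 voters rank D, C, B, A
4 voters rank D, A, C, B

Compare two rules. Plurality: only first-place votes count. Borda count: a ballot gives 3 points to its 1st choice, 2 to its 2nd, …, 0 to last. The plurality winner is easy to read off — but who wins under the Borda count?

Plurality first-place counts: A 24, B 0, C 0, D 13 → A.
Borda totals: A 80, B 17, C 51, D 74 → A.

A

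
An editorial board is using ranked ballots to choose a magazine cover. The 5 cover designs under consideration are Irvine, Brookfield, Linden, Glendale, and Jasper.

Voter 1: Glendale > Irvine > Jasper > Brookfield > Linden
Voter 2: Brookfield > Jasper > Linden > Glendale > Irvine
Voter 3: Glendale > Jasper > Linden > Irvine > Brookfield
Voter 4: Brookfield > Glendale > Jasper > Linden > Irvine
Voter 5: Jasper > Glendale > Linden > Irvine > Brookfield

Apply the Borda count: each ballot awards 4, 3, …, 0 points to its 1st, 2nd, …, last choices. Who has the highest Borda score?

Glendale

Borda scores:
  Irvine: 3 + 0 + 1 + 0 + 1 = 5
  Brookfield: 1 + 4 + 0 + 4 + 0 = 9
  Linden: 0 + 2 + 2 + 1 + 2 = 7
  Glendale: 4 + 1 + 4 + 3 + 3 = 15
  Jasper: 2 + 3 + 3 + 2 + 4 = 14
Glendale has the highest total.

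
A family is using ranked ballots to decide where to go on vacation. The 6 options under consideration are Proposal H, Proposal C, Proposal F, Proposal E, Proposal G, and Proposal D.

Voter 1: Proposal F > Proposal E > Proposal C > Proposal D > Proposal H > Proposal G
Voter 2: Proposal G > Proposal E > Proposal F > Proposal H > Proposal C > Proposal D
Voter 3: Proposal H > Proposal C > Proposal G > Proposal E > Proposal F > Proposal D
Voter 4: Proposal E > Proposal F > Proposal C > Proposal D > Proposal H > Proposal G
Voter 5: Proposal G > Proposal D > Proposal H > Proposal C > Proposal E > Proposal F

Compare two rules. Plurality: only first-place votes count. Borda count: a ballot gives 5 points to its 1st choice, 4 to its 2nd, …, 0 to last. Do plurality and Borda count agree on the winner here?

No

Plurality first-place counts: Proposal H 1, Proposal C 0, Proposal F 1, Proposal E 1, Proposal G 2, Proposal D 0 → Proposal G.
Borda totals: Proposal H 12, Proposal C 13, Proposal F 13, Proposal E 16, Proposal G 13, Proposal D 8 → Proposal E.
The two rules disagree: plurality picks Proposal G, Borda picks Proposal E.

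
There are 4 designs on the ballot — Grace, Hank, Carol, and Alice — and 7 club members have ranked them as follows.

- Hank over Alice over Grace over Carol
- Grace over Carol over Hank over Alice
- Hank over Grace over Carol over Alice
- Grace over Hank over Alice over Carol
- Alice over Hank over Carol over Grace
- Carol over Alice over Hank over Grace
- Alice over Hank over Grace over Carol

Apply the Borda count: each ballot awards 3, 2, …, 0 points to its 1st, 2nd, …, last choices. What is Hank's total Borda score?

Borda scores:
  Grace: 1 + 3 + 2 + 3 + 0 + 0 + 1 = 10
  Hank: 3 + 1 + 3 + 2 + 2 + 1 + 2 = 14
  Carol: 0 + 2 + 1 + 0 + 1 + 3 + 0 = 7
  Alice: 2 + 0 + 0 + 1 + 3 + 2 + 3 = 11

14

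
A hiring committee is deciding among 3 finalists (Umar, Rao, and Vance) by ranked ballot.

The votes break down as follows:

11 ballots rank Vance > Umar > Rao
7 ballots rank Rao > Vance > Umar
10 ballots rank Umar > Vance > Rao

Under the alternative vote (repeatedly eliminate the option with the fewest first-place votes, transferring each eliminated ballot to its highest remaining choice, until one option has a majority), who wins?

Round 1: Vance 11, Umar 10, Rao 7. Rao has the fewest and is eliminated.
Round 2: Vance 18, Umar 10. Vance has a majority.

Vance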